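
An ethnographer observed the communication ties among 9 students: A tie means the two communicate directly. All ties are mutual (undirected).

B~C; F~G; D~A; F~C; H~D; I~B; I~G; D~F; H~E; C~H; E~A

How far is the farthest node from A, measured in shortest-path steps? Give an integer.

4

Distances from A: B:4, C:3, D:1, E:1, F:2, G:3, H:2, I:4.
The largest is 4 (to B and I), so the eccentricity of A is 4.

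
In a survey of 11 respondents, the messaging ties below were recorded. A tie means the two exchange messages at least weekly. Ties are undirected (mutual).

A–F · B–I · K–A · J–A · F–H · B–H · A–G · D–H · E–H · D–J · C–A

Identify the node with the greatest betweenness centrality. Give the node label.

A

Unnormalized betweenness of each node: A:25, B:9, C:0, D:4, E:0, F:16, G:0, H:24, I:0, J:4, K:0.
A has the largest value, 25, making it the main broker — the node through which the most shortest paths run.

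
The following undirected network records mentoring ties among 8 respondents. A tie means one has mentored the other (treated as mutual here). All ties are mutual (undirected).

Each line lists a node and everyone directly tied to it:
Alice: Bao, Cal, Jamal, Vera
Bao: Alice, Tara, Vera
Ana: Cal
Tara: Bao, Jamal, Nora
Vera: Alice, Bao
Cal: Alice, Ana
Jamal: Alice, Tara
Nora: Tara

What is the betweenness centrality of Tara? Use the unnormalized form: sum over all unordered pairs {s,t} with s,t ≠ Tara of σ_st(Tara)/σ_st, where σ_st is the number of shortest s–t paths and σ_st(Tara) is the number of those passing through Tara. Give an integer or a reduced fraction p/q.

Pairs whose geodesics pass through Tara — Bao–Nora: 1; Bao–Jamal: 1/2; Nora–Ana: 2/2; Nora–Cal: 2/2; Nora–Jamal: 1; Nora–Alice: 2/2; Nora–Vera: 1.
All other pairs contribute 0.
Summing the contributions gives betweenness(Tara) = 13/2.

13/2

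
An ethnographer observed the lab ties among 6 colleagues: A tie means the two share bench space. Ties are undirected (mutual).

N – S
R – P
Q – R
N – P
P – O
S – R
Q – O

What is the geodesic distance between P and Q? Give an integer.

One shortest route is P – R – Q, which uses 2 edges, and P and Q are not directly tied, so nothing shorter exists. So d(P,Q) = 2.

2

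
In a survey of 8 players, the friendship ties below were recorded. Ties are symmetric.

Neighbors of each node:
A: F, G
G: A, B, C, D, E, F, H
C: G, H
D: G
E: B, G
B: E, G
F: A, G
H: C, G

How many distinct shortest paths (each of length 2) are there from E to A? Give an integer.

The shortest distance is 2, and the only length-2 path is E–G–A. So there is exactly 1 shortest path.

1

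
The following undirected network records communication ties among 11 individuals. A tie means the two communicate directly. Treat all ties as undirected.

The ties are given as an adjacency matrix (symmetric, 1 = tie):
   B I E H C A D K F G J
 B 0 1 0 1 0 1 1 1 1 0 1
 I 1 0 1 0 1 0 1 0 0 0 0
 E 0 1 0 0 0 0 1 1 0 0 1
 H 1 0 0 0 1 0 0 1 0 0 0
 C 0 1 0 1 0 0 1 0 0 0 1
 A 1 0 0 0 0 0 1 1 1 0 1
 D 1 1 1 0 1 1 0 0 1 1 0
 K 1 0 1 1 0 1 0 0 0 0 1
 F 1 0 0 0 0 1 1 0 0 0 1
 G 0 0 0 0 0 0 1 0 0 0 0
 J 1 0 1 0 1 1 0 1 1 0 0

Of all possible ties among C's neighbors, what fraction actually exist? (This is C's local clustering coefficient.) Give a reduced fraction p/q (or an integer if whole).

1/6

C's neighbors: D, H, I, and J (k = 4).
Possible neighbor pairs: C(4,2) = 6. Edges among them: D–I → e = 1.
Clustering(C) = 1/6.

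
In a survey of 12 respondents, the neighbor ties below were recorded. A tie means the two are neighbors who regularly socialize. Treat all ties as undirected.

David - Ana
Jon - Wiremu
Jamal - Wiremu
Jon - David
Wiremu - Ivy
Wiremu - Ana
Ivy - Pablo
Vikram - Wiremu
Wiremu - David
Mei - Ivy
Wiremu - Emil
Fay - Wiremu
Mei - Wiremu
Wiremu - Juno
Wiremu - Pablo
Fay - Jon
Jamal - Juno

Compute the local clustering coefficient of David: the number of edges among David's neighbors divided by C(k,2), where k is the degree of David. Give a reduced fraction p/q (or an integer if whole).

2/3

David's neighbors: Ana, Jon, and Wiremu (k = 3).
Possible neighbor pairs: C(3,2) = 3. Edges among them: Ana–Wiremu, Jon–Wiremu → e = 2.
Clustering(David) = 2/3.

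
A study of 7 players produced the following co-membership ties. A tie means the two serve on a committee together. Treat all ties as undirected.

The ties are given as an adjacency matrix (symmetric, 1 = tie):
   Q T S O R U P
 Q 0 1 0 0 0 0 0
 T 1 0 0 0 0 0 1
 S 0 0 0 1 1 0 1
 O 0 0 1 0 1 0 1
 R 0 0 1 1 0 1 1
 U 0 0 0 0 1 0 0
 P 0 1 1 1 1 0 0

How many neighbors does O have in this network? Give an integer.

3

O is directly tied to P, R, and S. That is 3 neighbors, so the degree of O is 3.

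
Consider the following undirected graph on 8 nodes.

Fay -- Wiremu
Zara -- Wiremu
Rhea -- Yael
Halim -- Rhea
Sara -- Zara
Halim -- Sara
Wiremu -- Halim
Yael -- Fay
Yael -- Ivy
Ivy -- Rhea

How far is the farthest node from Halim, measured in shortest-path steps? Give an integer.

2

Distances from Halim: Fay:2, Ivy:2, Rhea:1, Sara:1, Wiremu:1, Yael:2, Zara:2.
The largest is 2 (to Ivy, Yael, Fay, and Zara), so the eccentricity of Halim is 2.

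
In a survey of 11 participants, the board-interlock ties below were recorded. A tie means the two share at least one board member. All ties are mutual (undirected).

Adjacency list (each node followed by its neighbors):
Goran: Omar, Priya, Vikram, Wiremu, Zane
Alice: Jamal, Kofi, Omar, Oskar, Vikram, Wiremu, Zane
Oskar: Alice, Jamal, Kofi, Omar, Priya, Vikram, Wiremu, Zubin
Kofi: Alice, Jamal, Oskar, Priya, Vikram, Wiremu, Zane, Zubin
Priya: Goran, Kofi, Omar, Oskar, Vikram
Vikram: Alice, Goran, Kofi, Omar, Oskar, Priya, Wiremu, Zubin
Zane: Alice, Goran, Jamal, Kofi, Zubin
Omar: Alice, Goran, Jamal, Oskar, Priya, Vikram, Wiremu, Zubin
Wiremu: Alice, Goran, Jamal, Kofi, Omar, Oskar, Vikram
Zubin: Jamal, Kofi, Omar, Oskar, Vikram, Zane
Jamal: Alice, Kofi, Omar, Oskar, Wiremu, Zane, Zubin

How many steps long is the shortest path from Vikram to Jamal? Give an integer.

2

One shortest route is Vikram – Alice – Jamal, which uses 2 edges, and Vikram and Jamal are not directly tied, so nothing shorter exists. So d(Vikram,Jamal) = 2.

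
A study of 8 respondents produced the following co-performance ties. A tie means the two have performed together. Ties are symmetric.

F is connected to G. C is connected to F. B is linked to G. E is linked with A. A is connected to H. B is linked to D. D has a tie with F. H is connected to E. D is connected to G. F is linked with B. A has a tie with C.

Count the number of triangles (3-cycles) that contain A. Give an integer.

1

A's neighbors: C, E, and H.
Neighbor pairs that are themselves tied: A–E–H. Each forms one triangle with A, for 1 in total.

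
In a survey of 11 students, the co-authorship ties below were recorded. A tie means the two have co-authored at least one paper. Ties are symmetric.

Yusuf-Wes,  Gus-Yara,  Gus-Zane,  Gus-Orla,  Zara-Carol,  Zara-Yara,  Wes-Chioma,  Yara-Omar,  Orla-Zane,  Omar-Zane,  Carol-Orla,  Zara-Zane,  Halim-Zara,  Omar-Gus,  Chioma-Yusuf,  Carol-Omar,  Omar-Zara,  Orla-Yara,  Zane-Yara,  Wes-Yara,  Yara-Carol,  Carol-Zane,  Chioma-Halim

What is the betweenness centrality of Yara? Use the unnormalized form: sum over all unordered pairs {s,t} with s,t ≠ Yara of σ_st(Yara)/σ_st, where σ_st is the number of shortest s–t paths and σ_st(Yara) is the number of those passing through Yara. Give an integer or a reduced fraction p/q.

Pairs whose geodesics pass through Yara — Wes–Gus: 1; Wes–Zara: 1; Wes–Omar: 1; Wes–Orla: 1; Wes–Carol: 1; Wes–Zane: 1; Chioma–Gus: 1; Chioma–Omar: 1/2; Chioma–Orla: 1; Chioma–Carol: 1/2; Chioma–Zane: 1/2; Yusuf–Gus: 1; Yusuf–Zara: 1/2; Yusuf–Omar: 1 … (+9 more pairs).
All other pairs contribute 0.
Summing the contributions gives betweenness(Yara) = 101/6.

101/6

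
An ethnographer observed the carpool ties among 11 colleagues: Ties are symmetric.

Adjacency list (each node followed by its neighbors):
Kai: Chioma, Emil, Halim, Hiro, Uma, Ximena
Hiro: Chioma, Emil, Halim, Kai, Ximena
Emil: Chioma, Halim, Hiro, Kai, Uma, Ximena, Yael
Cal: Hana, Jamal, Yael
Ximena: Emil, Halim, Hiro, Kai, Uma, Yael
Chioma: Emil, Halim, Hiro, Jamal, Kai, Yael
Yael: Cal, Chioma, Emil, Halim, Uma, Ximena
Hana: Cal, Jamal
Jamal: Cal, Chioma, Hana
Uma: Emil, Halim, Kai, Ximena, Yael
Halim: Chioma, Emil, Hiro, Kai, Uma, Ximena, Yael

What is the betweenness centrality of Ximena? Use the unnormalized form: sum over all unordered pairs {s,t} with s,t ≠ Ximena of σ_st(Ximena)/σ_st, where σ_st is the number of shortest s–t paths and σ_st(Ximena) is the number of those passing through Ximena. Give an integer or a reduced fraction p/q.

16/15

Pairs whose geodesics pass through Ximena — Yael–Hiro: 1/4; Yael–Kai: 1/5; Hiro–Uma: 1/4; Hiro–Cal: 1/5; Kai–Cal: 1/6.
All other pairs contribute 0.
Summing the contributions gives betweenness(Ximena) = 16/15.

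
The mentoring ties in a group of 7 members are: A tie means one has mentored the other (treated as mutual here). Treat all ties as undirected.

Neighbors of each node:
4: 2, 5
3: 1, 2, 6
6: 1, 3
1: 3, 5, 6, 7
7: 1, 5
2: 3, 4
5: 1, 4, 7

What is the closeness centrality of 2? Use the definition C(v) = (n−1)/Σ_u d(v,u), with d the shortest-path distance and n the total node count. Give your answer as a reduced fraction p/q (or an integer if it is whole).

6/11

Distances from 2: 1:2, 3:1, 4:1, 5:2, 6:2, 7:3. Sum = 11.
n = 7, so closeness = 6/11.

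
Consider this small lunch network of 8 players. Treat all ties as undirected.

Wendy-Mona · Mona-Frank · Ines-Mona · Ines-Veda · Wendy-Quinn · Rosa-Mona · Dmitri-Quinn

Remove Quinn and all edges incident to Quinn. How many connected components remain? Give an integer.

2

Without Quinn, the remaining ties split the others into: {Frank, Ines, Mona, Rosa, Veda, Wendy}; {Dmitri}.
That's 2 separate components.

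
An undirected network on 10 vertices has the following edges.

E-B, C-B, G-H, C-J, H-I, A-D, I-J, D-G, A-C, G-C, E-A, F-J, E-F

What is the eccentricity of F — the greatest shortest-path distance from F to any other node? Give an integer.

Distances from F: A:2, B:2, C:2, D:3, E:1, G:3, H:3, I:2, J:1.
The largest is 3 (to G, H, and D), so the eccentricity of F is 3.

3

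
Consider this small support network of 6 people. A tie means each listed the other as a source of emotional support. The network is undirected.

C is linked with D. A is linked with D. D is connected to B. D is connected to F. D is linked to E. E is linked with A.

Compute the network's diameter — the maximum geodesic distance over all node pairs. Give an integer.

2

Eccentricity of each node (its greatest distance to any other): A:2, B:2, C:2, D:1, E:2, F:2.
The maximum eccentricity is 2, realized for instance by the pair C–A via C – D – A. So the diameter is 2.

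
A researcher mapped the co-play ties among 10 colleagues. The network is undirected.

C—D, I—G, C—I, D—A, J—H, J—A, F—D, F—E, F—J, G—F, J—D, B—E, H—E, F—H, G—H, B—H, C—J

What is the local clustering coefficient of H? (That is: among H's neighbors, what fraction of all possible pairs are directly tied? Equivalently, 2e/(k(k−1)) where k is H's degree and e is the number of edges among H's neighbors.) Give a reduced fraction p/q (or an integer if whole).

2/5

H's neighbors: B, E, F, G, and J (k = 5).
Possible neighbor pairs: C(5,2) = 10. Edges among them: B–E, E–F, F–G, F–J → e = 4.
Clustering(H) = 4/10 = 2/5.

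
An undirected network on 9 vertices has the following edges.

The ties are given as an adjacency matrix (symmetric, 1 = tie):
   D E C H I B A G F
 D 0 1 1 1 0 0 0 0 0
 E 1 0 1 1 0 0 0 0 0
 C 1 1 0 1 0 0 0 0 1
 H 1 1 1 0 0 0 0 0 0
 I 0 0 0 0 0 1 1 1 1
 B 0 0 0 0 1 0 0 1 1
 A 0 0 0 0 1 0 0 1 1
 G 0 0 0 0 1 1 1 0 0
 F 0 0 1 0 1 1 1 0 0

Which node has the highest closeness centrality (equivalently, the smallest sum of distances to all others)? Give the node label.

F

Farness (sum of distances to all others) for each node — A:16, B:16, C:13, D:18, E:18, F:12, G:20, H:18, I:15.
The smallest farness is 12, for F, so F has the highest closeness.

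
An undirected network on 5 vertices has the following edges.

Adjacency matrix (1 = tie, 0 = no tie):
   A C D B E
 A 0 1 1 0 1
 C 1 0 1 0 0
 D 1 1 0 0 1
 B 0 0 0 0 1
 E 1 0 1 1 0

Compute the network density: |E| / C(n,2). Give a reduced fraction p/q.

There are 6 edges and 5 nodes, so the maximum possible is C(5,2) = 10.
Density = 6/10 = 3/5.

3/5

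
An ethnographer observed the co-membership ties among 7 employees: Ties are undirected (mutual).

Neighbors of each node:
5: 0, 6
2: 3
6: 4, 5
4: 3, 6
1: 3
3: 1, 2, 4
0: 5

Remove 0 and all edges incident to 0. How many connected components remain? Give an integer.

0's neighbors (5) remain reachable from one another through other ties, so the rest of the network stays in one piece.

1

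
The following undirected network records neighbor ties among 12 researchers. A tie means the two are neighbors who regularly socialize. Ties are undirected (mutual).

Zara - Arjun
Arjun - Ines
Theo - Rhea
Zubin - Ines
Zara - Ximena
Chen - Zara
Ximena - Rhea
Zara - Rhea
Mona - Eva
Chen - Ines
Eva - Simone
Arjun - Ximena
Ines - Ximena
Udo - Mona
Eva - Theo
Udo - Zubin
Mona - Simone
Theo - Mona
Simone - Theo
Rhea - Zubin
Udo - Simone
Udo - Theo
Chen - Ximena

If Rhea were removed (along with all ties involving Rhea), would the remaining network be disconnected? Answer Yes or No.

Even without Rhea, every remaining node can still reach every other (the residual graph is connected), so Rhea is not a cut vertex.

No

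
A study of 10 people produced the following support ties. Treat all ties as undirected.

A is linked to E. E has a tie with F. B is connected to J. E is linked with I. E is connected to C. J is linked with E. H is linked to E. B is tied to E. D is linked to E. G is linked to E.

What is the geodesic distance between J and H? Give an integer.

2

One shortest route is J – E – H, which uses 2 edges, and J and H are not directly tied, so nothing shorter exists. So d(J,H) = 2.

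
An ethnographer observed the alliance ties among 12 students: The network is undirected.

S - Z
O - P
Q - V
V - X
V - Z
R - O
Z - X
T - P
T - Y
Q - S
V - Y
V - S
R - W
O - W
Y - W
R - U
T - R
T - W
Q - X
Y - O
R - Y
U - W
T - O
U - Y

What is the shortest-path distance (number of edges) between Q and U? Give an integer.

One shortest route is Q – V – Y – U, which uses 3 edges, and at distance 2 from Q we only reach {Y, Z}, which does not include U. So d(Q,U) = 3.

3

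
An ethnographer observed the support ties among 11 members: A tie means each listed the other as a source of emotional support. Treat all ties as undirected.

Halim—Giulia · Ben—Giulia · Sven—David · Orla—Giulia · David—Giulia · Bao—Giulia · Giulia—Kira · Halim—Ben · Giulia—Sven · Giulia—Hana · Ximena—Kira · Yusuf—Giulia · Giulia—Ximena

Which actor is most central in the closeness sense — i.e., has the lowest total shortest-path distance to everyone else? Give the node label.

Farness (sum of distances to all others) for each node — Bao:19, Ben:18, David:18, Giulia:10, Halim:18, Hana:19, Kira:18, Orla:19, Sven:18, Ximena:18, Yusuf:19.
The smallest farness is 10, for Giulia, so Giulia has the highest closeness.

Giulia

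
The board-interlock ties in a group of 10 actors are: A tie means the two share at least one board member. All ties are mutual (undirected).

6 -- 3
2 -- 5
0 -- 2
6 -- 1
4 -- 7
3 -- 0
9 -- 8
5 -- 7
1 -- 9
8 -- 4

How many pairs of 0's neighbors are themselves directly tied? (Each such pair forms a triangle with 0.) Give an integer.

0

0's neighbors are 2 and 3, but none of them are tied to each other, so no triangle contains 0.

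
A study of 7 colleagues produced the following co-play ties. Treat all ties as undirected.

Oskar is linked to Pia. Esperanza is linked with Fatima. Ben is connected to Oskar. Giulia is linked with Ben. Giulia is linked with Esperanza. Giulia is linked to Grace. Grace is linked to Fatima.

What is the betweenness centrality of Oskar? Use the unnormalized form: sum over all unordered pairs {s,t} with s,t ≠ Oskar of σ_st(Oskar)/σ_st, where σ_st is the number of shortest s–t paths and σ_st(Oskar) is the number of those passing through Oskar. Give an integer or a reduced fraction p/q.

Pairs whose geodesics pass through Oskar — Pia–Ben: 1; Pia–Fatima: 2/2; Pia–Grace: 1; Pia–Esperanza: 1; Pia–Giulia: 1.
All other pairs contribute 0.
Summing the contributions gives betweenness(Oskar) = 5.

5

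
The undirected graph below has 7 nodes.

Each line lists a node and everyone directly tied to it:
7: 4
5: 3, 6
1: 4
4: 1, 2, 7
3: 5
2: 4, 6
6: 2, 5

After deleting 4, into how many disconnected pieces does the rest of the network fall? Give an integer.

Without 4, the remaining ties split the others into: {2, 3, 5, 6}; {1}; {7}.
That's 3 separate components.

3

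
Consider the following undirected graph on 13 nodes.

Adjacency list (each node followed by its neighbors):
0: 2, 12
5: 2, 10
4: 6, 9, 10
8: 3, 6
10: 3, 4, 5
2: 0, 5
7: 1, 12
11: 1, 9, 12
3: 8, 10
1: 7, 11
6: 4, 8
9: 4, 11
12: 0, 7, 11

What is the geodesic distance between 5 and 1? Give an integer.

5

One shortest route is 5 – 10 – 4 – 9 – 11 – 1, which uses 5 edges, and at distance 4 from 5 we only reach {7, 11}, which does not include 1. So d(5,1) = 5.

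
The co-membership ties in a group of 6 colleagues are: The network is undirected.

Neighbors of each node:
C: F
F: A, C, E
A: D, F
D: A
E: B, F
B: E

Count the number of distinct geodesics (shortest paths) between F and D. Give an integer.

The shortest distance is 2, and the only length-2 path is F–A–D. So there is exactly 1 shortest path.

1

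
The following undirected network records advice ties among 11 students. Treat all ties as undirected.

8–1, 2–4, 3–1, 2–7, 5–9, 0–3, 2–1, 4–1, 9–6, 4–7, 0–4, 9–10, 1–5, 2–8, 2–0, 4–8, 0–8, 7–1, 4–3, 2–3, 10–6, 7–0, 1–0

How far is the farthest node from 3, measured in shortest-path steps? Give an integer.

4

Distances from 3: 0:1, 1:1, 2:1, 4:1, 5:2, 6:4, 7:2, 8:2, 9:3, 10:4.
The largest is 4 (to 6 and 10), so the eccentricity of 3 is 4.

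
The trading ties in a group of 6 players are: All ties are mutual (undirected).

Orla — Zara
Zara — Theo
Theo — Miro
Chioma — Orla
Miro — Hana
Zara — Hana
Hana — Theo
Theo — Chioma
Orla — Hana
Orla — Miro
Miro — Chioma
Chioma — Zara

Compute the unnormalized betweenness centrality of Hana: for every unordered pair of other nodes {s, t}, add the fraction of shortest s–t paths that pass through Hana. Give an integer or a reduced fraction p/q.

1/2

Pairs whose geodesics pass through Hana — Theo–Orla: 1/4; Miro–Zara: 1/4.
All other pairs contribute 0.
Summing the contributions gives betweenness(Hana) = 1/2.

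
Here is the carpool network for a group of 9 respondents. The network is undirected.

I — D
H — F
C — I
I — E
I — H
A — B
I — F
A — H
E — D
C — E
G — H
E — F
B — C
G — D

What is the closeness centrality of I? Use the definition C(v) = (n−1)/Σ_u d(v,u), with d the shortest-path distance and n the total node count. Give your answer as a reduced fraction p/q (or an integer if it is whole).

Distances from I: A:2, B:2, C:1, D:1, E:1, F:1, G:2, H:1. Sum = 11.
n = 9, so closeness = 8/11.

8/11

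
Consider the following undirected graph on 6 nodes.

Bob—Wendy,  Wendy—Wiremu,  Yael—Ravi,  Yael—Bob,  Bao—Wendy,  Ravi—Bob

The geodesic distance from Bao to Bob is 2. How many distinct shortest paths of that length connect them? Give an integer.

1

The shortest distance is 2, and the only length-2 path is Bao–Wendy–Bob. So there is exactly 1 shortest path.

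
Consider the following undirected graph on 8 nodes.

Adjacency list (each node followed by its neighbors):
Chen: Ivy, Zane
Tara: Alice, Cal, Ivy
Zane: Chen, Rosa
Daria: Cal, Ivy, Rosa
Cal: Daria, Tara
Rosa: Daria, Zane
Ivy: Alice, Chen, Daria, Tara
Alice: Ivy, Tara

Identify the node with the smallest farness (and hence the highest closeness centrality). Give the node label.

Ivy

Farness (sum of distances to all others) for each node — Alice:14, Cal:14, Chen:13, Daria:11, Ivy:10, Rosa:14, Tara:13, Zane:15.
The smallest farness is 10, for Ivy, so Ivy has the highest closeness.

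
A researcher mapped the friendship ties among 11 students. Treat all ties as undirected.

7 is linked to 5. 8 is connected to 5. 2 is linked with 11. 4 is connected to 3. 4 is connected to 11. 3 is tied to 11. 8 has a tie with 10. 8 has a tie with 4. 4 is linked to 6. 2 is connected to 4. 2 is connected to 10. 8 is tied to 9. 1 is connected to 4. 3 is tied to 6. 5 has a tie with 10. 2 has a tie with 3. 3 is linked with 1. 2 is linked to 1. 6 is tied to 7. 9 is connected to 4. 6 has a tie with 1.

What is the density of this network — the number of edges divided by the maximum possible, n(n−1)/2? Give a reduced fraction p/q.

There are 21 edges and 11 nodes, so the maximum possible is C(11,2) = 55.
Density = 21/55.

21/55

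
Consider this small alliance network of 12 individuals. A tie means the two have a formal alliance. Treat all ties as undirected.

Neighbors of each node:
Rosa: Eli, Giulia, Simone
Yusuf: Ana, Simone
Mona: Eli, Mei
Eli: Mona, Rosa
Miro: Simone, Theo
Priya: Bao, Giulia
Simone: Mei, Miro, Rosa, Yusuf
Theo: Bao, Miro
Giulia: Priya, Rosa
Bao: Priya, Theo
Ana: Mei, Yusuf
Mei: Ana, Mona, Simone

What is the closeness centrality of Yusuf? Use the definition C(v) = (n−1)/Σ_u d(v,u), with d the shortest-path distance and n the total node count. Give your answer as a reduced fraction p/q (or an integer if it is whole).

11/28

Distances from Yusuf: Ana:1, Bao:4, Eli:3, Giulia:3, Mei:2, Miro:2, Mona:3, Priya:4, Rosa:2, Simone:1, Theo:3. Sum = 28.
n = 12, so closeness = 11/28.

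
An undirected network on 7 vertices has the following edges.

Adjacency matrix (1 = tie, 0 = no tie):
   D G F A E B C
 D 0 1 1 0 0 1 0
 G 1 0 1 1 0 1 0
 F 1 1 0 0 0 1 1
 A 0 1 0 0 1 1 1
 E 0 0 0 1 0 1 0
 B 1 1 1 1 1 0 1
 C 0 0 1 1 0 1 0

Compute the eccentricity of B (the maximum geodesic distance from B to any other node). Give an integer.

1

Distances from B: A:1, C:1, D:1, E:1, F:1, G:1.
The largest is 1 (to D, G, F, A, E, and C), so the eccentricity of B is 1.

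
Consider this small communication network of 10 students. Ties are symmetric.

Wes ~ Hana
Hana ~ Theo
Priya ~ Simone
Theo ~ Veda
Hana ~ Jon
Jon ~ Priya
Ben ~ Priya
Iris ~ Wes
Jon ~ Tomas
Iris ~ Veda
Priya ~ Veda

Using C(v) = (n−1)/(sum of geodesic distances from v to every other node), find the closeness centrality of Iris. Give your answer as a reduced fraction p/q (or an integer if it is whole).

Distances from Iris: Ben:3, Hana:2, Jon:3, Priya:2, Simone:3, Theo:2, Tomas:4, Veda:1, Wes:1. Sum = 21.
n = 10, so closeness = 9/21 = 3/7.

3/7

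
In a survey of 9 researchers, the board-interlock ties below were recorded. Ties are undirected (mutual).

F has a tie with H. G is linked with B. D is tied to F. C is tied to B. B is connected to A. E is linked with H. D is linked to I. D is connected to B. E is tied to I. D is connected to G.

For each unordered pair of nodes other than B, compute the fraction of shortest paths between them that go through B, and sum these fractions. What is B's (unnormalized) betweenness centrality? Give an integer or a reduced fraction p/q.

13

Pairs whose geodesics pass through B — G–C: 1; G–A: 1; C–F: 1; C–A: 1; C–I: 1; C–H: 1; C–D: 1; C–E: 1; F–A: 1; A–I: 1; A–H: 1; A–D: 1; A–E: 1.
All other pairs contribute 0.
Summing the contributions gives betweenness(B) = 13.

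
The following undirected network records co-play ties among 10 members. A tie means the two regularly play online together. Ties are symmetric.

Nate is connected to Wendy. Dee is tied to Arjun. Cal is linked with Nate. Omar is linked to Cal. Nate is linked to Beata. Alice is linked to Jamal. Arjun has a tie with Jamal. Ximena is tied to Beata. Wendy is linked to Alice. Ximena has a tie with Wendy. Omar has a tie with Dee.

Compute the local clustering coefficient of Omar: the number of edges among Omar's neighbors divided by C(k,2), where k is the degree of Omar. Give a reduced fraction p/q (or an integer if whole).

0

Omar's neighbors: Cal and Dee (k = 2).
Possible neighbor pairs: C(2,2) = 1. Edges among them: none → e = 0.
Clustering(Omar) = 0/1.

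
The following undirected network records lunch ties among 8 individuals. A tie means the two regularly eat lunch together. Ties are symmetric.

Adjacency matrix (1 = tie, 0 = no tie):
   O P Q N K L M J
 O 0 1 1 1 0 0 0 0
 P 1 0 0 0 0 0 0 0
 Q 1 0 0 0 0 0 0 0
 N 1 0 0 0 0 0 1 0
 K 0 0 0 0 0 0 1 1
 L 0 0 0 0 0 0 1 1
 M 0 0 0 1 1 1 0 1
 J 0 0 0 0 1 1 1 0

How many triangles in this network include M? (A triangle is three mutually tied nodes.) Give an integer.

2

M's neighbors: J, K, L, and N.
Neighbor pairs that are themselves tied: M–J–K; M–J–L. Each forms one triangle with M, for 2 in total.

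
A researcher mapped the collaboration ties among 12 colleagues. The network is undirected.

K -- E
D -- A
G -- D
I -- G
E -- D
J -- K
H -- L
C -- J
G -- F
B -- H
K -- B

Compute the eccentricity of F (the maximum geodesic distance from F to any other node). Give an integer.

Distances from F: A:3, B:5, C:6, D:2, E:3, G:1, H:6, I:2, J:5, K:4, L:7.
The largest is 7 (to L), so the eccentricity of F is 7.

7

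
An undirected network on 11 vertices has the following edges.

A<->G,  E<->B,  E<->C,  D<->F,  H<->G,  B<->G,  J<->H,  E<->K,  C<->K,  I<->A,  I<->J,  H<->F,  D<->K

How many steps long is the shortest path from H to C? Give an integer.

One shortest route is H – G – B – E – C, which uses 4 edges, and at distance 3 from H we only reach {E, K}, which does not include C. So d(H,C) = 4.

4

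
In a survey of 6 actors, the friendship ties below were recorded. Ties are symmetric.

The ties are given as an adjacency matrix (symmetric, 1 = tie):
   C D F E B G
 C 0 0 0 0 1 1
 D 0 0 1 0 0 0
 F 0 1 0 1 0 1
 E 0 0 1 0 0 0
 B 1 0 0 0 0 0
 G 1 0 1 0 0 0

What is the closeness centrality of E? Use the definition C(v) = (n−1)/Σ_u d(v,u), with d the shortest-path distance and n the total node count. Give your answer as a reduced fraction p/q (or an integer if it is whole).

Distances from E: B:4, C:3, D:2, F:1, G:2. Sum = 12.
n = 6, so closeness = 5/12.

5/12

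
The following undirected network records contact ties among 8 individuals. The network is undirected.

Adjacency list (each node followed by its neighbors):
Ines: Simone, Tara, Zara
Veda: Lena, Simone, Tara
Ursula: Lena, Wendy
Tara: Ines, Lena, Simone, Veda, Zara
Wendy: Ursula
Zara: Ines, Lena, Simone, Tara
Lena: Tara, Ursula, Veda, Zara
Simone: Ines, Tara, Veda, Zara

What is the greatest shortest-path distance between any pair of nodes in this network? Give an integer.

Eccentricity of each node (its greatest distance to any other): Ines:4, Lena:2, Simone:4, Tara:3, Ursula:3, Veda:3, Wendy:4, Zara:3.
The maximum eccentricity is 4, realized for instance by the pair Ines–Wendy via Ines – Tara – Lena – Ursula – Wendy. So the diameter is 4.

4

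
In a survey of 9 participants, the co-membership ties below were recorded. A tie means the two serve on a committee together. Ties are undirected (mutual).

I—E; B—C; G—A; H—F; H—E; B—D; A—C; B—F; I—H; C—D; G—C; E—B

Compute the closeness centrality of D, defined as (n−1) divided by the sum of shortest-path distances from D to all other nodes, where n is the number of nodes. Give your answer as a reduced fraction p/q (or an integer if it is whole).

1/2

Distances from D: A:2, B:1, C:1, E:2, F:2, G:2, H:3, I:3. Sum = 16.
n = 9, so closeness = 8/16 = 1/2.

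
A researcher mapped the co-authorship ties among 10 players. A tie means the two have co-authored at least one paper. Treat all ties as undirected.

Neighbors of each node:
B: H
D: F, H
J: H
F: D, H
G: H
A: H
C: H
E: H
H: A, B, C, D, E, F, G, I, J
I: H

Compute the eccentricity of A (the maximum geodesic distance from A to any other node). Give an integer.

2

Distances from A: B:2, C:2, D:2, E:2, F:2, G:2, H:1, I:2, J:2.
The largest is 2 (to I, G, F, J, B, C, D, and E), so the eccentricity of A is 2.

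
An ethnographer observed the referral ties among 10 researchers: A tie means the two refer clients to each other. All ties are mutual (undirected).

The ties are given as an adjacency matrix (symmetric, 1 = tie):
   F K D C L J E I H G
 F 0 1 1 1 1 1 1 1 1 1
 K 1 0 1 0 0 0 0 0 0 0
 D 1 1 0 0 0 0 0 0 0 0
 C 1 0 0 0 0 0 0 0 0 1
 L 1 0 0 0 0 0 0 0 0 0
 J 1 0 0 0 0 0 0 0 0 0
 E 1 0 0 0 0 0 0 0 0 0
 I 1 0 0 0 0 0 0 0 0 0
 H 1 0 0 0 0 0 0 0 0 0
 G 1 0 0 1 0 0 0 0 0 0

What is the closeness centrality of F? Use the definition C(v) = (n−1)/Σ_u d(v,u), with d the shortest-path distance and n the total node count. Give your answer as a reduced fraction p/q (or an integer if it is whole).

Distances from F: C:1, D:1, E:1, G:1, H:1, I:1, J:1, K:1, L:1. Sum = 9.
n = 10, so closeness = 9/9 = 1.

1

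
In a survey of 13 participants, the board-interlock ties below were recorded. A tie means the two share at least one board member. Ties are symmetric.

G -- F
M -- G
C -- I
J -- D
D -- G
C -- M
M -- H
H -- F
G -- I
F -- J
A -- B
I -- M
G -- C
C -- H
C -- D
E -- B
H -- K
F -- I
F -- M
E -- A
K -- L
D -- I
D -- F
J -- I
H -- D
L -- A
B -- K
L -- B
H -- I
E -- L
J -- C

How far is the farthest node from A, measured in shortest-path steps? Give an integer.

5

Distances from A: B:1, C:4, D:4, E:1, F:4, G:5, H:3, I:4, J:5, K:2, L:1, M:4.
The largest is 5 (to J and G), so the eccentricity of A is 5.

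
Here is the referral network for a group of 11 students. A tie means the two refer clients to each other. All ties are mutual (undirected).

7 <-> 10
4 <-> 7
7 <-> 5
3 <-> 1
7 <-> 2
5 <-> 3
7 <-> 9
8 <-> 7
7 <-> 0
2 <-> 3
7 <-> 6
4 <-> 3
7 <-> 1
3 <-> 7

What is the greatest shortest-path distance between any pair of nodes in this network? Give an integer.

Eccentricity of each node (its greatest distance to any other): 0:2, 1:2, 2:2, 3:2, 4:2, 5:2, 6:2, 7:1, 8:2, 9:2, 10:2.
The maximum eccentricity is 2, realized for instance by the pair 5–9 via 5 – 7 – 9. So the diameter is 2.

2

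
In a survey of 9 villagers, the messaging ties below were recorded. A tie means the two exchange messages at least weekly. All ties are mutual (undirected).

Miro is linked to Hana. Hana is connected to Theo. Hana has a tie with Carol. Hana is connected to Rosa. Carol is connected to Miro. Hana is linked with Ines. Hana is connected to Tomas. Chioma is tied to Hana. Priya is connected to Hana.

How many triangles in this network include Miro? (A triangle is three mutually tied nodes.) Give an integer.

Miro's neighbors: Carol and Hana.
Neighbor pairs that are themselves tied: Miro–Carol–Hana. Each forms one triangle with Miro, for 1 in total.

1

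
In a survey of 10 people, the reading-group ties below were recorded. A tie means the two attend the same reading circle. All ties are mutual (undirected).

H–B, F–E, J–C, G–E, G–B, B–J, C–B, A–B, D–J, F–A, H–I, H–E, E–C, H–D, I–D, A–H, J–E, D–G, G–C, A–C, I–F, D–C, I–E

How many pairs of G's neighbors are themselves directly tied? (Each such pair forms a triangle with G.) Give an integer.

3

G's neighbors: B, C, D, and E.
Neighbor pairs that are themselves tied: G–B–C; G–C–D; G–C–E. Each forms one triangle with G, for 3 in total.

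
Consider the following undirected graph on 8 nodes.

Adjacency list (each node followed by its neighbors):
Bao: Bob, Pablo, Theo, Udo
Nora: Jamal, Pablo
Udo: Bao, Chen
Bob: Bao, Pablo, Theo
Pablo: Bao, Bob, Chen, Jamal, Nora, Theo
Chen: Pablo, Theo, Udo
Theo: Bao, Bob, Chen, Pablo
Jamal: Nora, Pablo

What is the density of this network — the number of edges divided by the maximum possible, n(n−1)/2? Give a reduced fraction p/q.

13/28

There are 13 edges and 8 nodes, so the maximum possible is C(8,2) = 28.
Density = 13/28.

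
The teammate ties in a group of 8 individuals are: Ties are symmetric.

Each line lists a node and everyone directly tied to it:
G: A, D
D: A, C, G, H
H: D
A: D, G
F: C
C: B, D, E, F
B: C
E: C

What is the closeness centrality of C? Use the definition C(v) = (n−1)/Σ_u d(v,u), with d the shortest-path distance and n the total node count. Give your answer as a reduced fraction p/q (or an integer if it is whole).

7/10

Distances from C: A:2, B:1, D:1, E:1, F:1, G:2, H:2. Sum = 10.
n = 8, so closeness = 7/10.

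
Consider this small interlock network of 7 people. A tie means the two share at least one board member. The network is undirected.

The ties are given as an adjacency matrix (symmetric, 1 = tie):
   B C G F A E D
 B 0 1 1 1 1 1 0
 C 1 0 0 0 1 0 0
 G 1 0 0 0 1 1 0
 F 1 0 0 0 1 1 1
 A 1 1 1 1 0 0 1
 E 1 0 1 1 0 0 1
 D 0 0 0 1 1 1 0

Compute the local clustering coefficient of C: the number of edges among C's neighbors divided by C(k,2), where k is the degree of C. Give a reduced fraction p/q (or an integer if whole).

1

C's neighbors: A and B (k = 2).
Possible neighbor pairs: C(2,2) = 1. Edges among them: A–B → e = 1.
Clustering(C) = 1/1.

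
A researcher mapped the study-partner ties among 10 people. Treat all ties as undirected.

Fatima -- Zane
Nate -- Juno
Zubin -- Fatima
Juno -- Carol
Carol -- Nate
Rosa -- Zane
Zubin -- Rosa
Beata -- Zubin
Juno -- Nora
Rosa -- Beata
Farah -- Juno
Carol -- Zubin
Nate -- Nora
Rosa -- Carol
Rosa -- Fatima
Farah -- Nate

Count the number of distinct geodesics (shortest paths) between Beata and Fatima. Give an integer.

2

The shortest distance is 2. The length-2 paths are: Beata–Zubin–Fatima; Beata–Rosa–Fatima.
That gives 2 distinct shortest paths.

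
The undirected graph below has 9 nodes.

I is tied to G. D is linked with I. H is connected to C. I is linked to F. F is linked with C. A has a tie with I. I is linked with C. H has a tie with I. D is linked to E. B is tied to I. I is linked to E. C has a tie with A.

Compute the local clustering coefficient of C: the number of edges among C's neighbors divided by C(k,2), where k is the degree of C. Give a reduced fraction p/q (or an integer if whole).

C's neighbors: A, F, H, and I (k = 4).
Possible neighbor pairs: C(4,2) = 6. Edges among them: A–I, F–I, H–I → e = 3.
Clustering(C) = 3/6 = 1/2.

1/2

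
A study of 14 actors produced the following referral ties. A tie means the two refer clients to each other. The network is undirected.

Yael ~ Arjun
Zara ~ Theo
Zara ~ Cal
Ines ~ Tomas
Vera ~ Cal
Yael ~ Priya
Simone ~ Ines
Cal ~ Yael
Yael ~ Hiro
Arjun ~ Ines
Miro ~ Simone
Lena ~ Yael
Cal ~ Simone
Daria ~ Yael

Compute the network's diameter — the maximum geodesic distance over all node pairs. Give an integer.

5

Eccentricity of each node (its greatest distance to any other): Arjun:4, Cal:3, Daria:4, Hiro:4, Ines:4, Lena:4, Miro:4, Priya:4, Simone:3, Theo:5, Tomas:5, Vera:4, Yael:3, Zara:4.
The maximum eccentricity is 5, realized for instance by the pair Theo–Tomas via Theo – Zara – Cal – Simone – Ines – Tomas. So the diameter is 5.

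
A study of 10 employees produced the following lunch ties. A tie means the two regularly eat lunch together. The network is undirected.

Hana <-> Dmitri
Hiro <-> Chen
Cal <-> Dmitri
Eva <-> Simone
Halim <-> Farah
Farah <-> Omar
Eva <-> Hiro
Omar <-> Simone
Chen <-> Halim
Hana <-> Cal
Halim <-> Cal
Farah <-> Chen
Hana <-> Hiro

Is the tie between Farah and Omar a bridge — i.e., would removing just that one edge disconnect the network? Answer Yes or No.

Even without that edge, Farah still reaches Omar via Farah – Chen – Hiro – Eva – Simone – Omar, so the network stays connected. Not a bridge.

No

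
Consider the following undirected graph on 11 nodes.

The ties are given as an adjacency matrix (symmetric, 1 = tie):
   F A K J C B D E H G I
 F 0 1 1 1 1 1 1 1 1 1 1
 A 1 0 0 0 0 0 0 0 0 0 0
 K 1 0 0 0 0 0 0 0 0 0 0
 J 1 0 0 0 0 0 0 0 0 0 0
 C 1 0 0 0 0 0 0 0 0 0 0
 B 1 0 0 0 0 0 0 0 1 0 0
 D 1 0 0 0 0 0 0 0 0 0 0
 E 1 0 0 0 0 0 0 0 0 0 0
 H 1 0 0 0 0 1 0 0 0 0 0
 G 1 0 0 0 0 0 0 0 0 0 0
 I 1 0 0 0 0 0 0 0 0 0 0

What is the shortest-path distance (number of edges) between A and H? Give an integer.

One shortest route is A – F – H, which uses 2 edges, and A and H are not directly tied, so nothing shorter exists. So d(A,H) = 2.

2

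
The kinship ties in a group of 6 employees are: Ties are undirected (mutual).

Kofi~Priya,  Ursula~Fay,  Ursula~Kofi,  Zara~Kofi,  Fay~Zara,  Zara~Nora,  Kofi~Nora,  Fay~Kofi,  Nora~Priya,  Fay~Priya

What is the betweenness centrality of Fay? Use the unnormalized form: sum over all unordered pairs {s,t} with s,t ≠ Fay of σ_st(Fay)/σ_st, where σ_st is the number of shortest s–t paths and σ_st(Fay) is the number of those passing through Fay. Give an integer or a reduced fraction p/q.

Pairs whose geodesics pass through Fay — Priya–Ursula: 1/2; Priya–Zara: 1/3; Ursula–Zara: 1/2.
All other pairs contribute 0.
Summing the contributions gives betweenness(Fay) = 4/3.

4/3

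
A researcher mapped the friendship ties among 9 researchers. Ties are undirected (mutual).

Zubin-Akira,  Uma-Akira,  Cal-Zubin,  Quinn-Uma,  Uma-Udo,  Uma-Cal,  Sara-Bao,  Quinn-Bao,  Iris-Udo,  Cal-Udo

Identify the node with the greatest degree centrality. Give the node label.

Degrees — Akira:2, Bao:2, Cal:3, Iris:1, Quinn:2, Sara:1, Udo:3, Uma:4, Zubin:2.
The maximum is 4, attained only by Uma.

Uma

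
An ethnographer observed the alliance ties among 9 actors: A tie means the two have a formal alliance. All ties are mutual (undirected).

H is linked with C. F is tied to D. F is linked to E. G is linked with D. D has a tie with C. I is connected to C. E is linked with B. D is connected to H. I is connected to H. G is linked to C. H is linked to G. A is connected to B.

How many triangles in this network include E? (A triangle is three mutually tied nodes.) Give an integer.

E's neighbors are B and F, but none of them are tied to each other, so no triangle contains E.

0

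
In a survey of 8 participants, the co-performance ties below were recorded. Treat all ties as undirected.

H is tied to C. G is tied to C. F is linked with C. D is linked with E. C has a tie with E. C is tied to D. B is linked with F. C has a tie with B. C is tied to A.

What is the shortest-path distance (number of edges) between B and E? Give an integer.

One shortest route is B – C – E, which uses 2 edges, and B and E are not directly tied, so nothing shorter exists. So d(B,E) = 2.

2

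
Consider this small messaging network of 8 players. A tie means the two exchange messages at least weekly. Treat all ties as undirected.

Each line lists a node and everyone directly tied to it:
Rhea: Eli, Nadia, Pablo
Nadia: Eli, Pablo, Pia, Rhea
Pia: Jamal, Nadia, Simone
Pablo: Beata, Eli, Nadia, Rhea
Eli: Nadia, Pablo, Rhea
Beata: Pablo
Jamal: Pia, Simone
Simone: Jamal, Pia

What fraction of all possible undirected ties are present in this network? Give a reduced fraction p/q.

11/28

There are 11 edges and 8 nodes, so the maximum possible is C(8,2) = 28.
Density = 11/28.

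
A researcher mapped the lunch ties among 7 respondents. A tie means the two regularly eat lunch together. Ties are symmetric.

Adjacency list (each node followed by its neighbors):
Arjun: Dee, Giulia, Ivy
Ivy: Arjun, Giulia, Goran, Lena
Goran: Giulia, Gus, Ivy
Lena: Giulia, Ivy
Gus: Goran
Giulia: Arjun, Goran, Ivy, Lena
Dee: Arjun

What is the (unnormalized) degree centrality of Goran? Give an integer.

3

Goran is directly tied to Giulia, Gus, and Ivy. That is 3 neighbors, so the degree of Goran is 3.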